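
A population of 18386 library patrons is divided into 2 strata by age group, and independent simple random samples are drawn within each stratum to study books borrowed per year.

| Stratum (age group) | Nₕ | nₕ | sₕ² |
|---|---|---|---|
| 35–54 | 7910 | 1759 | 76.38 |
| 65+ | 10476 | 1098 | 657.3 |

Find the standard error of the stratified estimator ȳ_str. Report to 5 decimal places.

0.42453

Var(ȳ_str) = Σₕ Wₕ²(1 − fₕ)sₕ²/nₕ with Wₕ = Nₕ/N, N = 18386.
35–54: Wₕ = 0.43021864; term = 0.43021864²·(1 − 0.22237674)·76.38/1759 = 0.0062497337.
65+: Wₕ = 0.56978136; term = 0.56978136²·(1 − 0.10481100)·657.3/1098 = 0.17397726.
Sum = 0.18022699.
SE = √(0.18022699) = 0.42453.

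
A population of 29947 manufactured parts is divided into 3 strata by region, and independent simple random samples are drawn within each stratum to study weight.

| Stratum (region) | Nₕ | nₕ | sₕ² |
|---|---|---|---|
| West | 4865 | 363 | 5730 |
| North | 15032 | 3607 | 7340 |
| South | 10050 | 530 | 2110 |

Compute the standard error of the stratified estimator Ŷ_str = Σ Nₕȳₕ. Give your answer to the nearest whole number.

Var(Ŷ_str) = Σₕ Nₕ²(1 − fₕ)sₕ²/nₕ.
West: 4865²·(1 − 363/4865)·5730/363 = 3.4572942 × 10^8.
North: 15032²·(1 − 3607/15032)·7340/3607 = 3.4948046 × 10^8.
South: 10050²·(1 − 530/10050)·2110/530 = 3.8089879 × 10^8.
Sum = 1.0761087 × 10^9.
SE = √(1.0761087 × 10^9) = 32804.

32804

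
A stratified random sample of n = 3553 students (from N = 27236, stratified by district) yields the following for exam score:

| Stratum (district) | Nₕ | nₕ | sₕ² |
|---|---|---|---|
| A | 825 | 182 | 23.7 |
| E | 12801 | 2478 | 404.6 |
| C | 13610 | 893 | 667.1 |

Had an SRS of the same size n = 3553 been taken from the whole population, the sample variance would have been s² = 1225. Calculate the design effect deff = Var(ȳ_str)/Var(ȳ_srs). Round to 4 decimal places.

0.6787

Var(ȳ_str) = Σ Wₕ²(1−fₕ)sₕ²/nₕ with Wₕ = Nₕ/27236:
  A: (825/27236)²·(1−182/825)·23.7/182 = 9.3122629 × 10^-5
  E: (12801/27236)²·(1−2478/12801)·404.6/2478 = 0.029086251
  C: (13610/27236)²·(1−893/13610)·667.1/893 = 0.17429929
  → Var(ȳ_str) = 0.20347866.
Var(ȳ_srs) = (1 − 3553/27236)·1225/3553 = 0.29980182.
deff = 0.20347866 / 0.29980182 = 0.6787.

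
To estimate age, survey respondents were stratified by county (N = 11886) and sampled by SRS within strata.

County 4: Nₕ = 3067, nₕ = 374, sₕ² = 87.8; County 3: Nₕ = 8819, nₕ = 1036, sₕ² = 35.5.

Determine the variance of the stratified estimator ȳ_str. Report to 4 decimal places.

Var(ȳ_str) = Σₕ Wₕ²(1 − fₕ)sₕ²/nₕ with Wₕ = Nₕ/N, N = 11886.
County 4: Wₕ = 0.25803466; term = 0.25803466²·(1 − 0.12194327)·87.8/374 = 0.01372466.
County 3: Wₕ = 0.74196534; term = 0.74196534²·(1 − 0.11747364)·35.5/1036 = 0.016648056.
Sum = 0.030372716.

0.0304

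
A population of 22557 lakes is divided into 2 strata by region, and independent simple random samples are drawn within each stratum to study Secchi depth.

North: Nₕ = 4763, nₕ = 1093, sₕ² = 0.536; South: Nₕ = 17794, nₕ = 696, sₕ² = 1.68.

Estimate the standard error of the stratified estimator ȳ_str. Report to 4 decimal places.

0.0382

Var(ȳ_str) = Σₕ Wₕ²(1 − fₕ)sₕ²/nₕ with Wₕ = Nₕ/N, N = 22557.
North: Wₕ = 0.21115397; term = 0.21115397²·(1 − 0.22947722)·0.536/1093 = 1.6847233 × 10^-5.
South: Wₕ = 0.78884603; term = 0.78884603²·(1 − 0.03911431)·1.68/696 = 0.0014432988.
Sum = 0.001460146.
SE = √(0.001460146) = 0.0382.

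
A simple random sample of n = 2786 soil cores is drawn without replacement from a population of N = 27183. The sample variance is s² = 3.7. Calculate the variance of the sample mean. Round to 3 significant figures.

0.00119

Under SRS without replacement, Var(ȳ) = (1 − f)·s²/n with f = n/N = 2786/27183 = 0.10249053.
Var(ȳ) = (1 − 0.10249053)·3.7/2786 = 0.89750947·0.0013280689 = 0.0011919544.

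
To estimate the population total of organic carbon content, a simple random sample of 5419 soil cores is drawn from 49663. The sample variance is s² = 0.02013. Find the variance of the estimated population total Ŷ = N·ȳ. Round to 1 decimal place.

Var(Ŷ) = N²·Var(ȳ) = N²·(1 − n/N)·s²/n.
f = 5419/49663 = 0.10911544; Var(ȳ) = 0.89088456·0.02013/5419 = 3.3093756 × 10^-6.
Var(Ŷ) = 49663² · (3.3093756 × 10^-6) = 8162.2889.

8162.3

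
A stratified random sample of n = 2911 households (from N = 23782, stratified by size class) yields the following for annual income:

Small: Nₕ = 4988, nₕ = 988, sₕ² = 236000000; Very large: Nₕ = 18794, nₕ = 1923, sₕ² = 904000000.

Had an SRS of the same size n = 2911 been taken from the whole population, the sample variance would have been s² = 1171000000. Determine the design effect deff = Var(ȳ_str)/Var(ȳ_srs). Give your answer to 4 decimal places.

0.7704

Var(ȳ_str) = Σ Wₕ²(1−fₕ)sₕ²/nₕ with Wₕ = Nₕ/23782:
  Small: (4988/23782)²·(1−988/4988)·236000000/988 = 8426.4519
  Very large: (18794/23782)²·(1−1923/18794)·904000000/1923 = 263543.58
  → Var(ȳ_str) = 271970.03.
Var(ȳ_srs) = (1 − 2911/23782)·1171000000/2911 = 353028.34.
deff = 271970.03 / 353028.34 = 0.7704.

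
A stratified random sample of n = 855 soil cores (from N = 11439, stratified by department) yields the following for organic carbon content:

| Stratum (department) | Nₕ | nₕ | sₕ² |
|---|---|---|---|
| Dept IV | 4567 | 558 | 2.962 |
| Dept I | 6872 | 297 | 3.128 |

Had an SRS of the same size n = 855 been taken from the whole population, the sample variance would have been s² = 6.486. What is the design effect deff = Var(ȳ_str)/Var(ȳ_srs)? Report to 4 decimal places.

0.6240

Var(ȳ_str) = Σ Wₕ²(1−fₕ)sₕ²/nₕ with Wₕ = Nₕ/11439:
  Dept IV: (4567/11439)²·(1−558/4567)·2.962/558 = 7.4274853 × 10^-4
  Dept I: (6872/11439)²·(1−297/6872)·3.128/297 = 0.0036367469
  → Var(ȳ_str) = 0.0043794954.
Var(ȳ_srs) = (1 − 855/11439)·6.486/855 = 0.0070189573.
deff = 0.0043794954 / 0.0070189573 = 0.6240.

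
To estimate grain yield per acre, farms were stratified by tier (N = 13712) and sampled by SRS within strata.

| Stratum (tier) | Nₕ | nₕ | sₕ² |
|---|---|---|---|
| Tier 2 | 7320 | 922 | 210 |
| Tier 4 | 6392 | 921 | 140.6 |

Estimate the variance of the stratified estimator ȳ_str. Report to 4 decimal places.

Var(ȳ_str) = Σₕ Wₕ²(1 − fₕ)sₕ²/nₕ with Wₕ = Nₕ/N, N = 13712.
Tier 2: Wₕ = 0.53383897; term = 0.53383897²·(1 − 0.12595628)·210/922 = 0.056733827.
Tier 4: Wₕ = 0.46616103; term = 0.46616103²·(1 − 0.14408636)·140.6/921 = 0.028394064.
Sum = 0.085127891.

0.0851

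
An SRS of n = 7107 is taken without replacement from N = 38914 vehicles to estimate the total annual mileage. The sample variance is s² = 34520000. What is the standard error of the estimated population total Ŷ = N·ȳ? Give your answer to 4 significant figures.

Var(Ŷ) = N²·Var(ȳ) = N²·(1 − n/N)·s²/n.
f = 7107/38914 = 0.18263350; Var(ȳ) = 0.81736650·34520000/7107 = 3970.0987.
Var(Ŷ) = 38914² · 3970.0987 = 6.0119181 × 10^12.
SE(Ŷ) = √(6.0119181 × 10^12) = 2.452 × 10^6.

2.452 × 10^6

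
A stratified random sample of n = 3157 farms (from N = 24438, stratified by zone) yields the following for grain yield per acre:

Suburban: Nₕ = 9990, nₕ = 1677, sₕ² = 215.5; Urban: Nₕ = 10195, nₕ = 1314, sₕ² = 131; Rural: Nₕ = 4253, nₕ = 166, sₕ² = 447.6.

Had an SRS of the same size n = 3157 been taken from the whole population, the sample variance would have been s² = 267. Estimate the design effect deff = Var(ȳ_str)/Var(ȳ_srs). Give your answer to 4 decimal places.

1.5134

Var(ȳ_str) = Σ Wₕ²(1−fₕ)sₕ²/nₕ with Wₕ = Nₕ/24438:
  Suburban: (9990/24438)²·(1−1677/9990)·215.5/1677 = 0.017869243
  Urban: (10195/24438)²·(1−1314/10195)·131/1314 = 0.015114497
  Rural: (4253/24438)²·(1−166/4253)·447.6/166 = 0.078478499
  → Var(ȳ_str) = 0.11146224.
Var(ȳ_srs) = (1 − 3157/24438)·267/3157 = 0.073648355.
deff = 0.11146224 / 0.073648355 = 1.5134.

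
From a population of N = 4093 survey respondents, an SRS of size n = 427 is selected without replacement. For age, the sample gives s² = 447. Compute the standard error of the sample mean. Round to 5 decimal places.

0.96831

Under SRS without replacement, Var(ȳ) = (1 − f)·s²/n with f = n/N = 427/4093 = 0.10432446.
Var(ȳ) = (1 − 0.10432446)·447/427 = 0.89567554·1.0468384 = 0.93762756.
SE(ȳ) = √(0.93762756) = 0.96831.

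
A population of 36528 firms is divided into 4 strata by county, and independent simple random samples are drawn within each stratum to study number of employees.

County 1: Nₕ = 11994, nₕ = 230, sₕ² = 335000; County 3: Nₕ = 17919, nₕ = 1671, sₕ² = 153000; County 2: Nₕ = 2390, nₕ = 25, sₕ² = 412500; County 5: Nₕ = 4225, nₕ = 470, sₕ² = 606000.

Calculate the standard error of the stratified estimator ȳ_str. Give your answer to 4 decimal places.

16.1006

Var(ȳ_str) = Σₕ Wₕ²(1 − fₕ)sₕ²/nₕ with Wₕ = Nₕ/N, N = 36528.
County 1: Wₕ = 0.32835085; term = 0.32835085²·(1 − 0.01917625)·335000/230 = 154.02253.
County 3: Wₕ = 0.49055519; term = 0.49055519²·(1 − 0.09325297)·153000/1671 = 19.979144.
County 2: Wₕ = 0.06542926; term = 0.06542926²·(1 − 0.01046025)·412500/25 = 69.897429.
County 5: Wₕ = 0.11566470; term = 0.11566470²·(1 − 0.11124260)·606000/470 = 15.330617.
Sum = 259.22972.
SE = √(259.22972) = 16.1006.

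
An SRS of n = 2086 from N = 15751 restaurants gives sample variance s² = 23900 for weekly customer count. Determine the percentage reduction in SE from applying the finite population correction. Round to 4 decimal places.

6.8569

f = n/N = 2086/15751 = 0.13243604.
SE_no-fpc = √(s²/n) = 3.3848685; SE_fpc = √((1−f)s²/n) = 3.1527719.
Ratio = √(1−f) = 0.93143114. Reduction = 100·(1 − 0.93143114) = 6.8569%.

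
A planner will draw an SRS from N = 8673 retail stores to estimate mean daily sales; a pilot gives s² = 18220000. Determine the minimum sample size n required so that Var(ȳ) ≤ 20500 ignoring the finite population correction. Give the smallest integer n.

889

Without fpc, n₀ = s²/D = 18220000/20500 = 888.7805.
Rounding up, n = 889.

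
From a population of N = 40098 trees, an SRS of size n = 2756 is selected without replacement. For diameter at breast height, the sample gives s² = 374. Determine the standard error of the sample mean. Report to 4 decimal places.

0.3555

Under SRS without replacement, Var(ȳ) = (1 − f)·s²/n with f = n/N = 2756/40098 = 0.06873161.
Var(ȳ) = (1 − 0.06873161)·374/2756 = 0.93126839·0.13570392 = 0.12637677.
SE(ȳ) = √(0.12637677) = 0.3555.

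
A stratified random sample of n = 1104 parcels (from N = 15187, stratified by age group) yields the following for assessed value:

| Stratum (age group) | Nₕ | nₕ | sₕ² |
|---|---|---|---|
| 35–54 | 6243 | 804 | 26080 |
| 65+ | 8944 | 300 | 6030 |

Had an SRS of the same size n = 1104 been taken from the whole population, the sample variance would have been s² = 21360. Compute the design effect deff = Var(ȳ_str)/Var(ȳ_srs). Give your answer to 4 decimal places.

Var(ȳ_str) = Σ Wₕ²(1−fₕ)sₕ²/nₕ with Wₕ = Nₕ/15187:
  35–54: (6243/15187)²·(1−804/6243)·26080/804 = 4.7755121
  65+: (8944/15187)²·(1−300/8944)·6030/300 = 6.7374976
  → Var(ȳ_str) = 11.51301.
Var(ȳ_srs) = (1 − 1104/15187)·21360/1104 = 17.94136.
deff = 11.51301 / 17.94136 = 0.6417.

0.6417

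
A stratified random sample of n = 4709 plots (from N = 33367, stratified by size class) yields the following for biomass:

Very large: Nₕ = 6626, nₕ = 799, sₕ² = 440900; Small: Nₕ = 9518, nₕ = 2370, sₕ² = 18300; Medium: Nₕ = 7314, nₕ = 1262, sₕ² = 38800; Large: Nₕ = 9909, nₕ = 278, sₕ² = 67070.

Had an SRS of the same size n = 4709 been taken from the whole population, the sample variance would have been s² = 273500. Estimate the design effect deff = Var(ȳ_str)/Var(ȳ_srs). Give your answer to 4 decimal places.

0.8321

Var(ȳ_str) = Σ Wₕ²(1−fₕ)sₕ²/nₕ with Wₕ = Nₕ/33367:
  Very large: (6626/33367)²·(1−799/6626)·440900/799 = 19.136189
  Small: (9518/33367)²·(1−2370/9518)·18300/2370 = 0.47184425
  Medium: (7314/33367)²·(1−1262/7314)·38800/1262 = 1.2223397
  Large: (9909/33367)²·(1−278/9909)·67070/278 = 20.679994
  → Var(ȳ_str) = 41.510367.
Var(ȳ_srs) = (1 − 4709/33367)·273500/4709 = 49.883551.
deff = 41.510367 / 49.883551 = 0.8321.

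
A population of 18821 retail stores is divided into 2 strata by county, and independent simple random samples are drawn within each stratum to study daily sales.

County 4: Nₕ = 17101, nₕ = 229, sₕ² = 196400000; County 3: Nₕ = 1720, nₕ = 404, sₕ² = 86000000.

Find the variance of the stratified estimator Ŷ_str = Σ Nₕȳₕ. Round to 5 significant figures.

Var(Ŷ_str) = Σₕ Nₕ²(1 − fₕ)sₕ²/nₕ.
County 4: 17101²·(1 − 229/17101)·196400000/229 = 2.4745377 × 10^14.
County 3: 1720²·(1 − 404/1720)·86000000/404 = 4.8183842 × 10^11.
Sum = 2.4793561 × 10^14.

2.4794 × 10^14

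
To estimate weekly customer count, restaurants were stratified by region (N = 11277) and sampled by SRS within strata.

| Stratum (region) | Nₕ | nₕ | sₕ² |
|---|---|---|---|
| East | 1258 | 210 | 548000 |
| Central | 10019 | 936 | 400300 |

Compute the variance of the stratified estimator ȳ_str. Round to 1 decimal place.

333.1

Var(ȳ_str) = Σₕ Wₕ²(1 − fₕ)sₕ²/nₕ with Wₕ = Nₕ/N, N = 11277.
East: Wₕ = 0.11155449; term = 0.11155449²·(1 − 0.16693164)·548000/210 = 27.053037.
Central: Wₕ = 0.88844551; term = 0.88844551²·(1 − 0.09342250)·400300/936 = 306.03865.
Sum = 333.09169.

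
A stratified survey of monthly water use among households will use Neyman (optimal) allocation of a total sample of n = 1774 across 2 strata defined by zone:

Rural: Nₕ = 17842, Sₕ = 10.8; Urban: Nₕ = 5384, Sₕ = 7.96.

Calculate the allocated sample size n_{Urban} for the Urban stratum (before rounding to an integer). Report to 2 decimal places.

322.77

Neyman allocation: nₕ = n·NₕSₕ / Σⱼ NⱼSⱼ.
Σ NⱼSⱼ = 17842·10.8 + 5384·7.96 = 235550.24.
n_{Urban} = 1774·5384·7.96 / 235550.24 = 322.77.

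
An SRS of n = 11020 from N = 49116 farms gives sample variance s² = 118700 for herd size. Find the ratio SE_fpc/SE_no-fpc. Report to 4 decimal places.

f = n/N = 11020/49116 = 0.22436681.
SE_no-fpc = √(s²/n) = 3.2819697; SE_fpc = √((1−f)s²/n) = 2.890432.
Ratio = √(1−f) = 0.88070040.

0.8807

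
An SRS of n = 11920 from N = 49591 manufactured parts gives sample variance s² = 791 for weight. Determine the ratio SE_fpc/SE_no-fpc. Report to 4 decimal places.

0.8716

f = n/N = 11920/49591 = 0.24036620.
SE_no-fpc = √(s²/n) = 0.25760252; SE_fpc = √((1−f)s²/n) = 0.22451856.
Ratio = √(1−f) = 0.87156974.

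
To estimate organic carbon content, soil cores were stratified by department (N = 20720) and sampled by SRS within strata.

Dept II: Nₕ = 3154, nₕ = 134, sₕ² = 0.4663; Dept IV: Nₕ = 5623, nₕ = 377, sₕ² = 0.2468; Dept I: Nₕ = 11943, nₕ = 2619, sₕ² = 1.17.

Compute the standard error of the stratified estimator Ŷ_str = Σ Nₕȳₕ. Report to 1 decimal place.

319.7

Var(Ŷ_str) = Σₕ Nₕ²(1 − fₕ)sₕ²/nₕ.
Dept II: 3154²·(1 − 134/3154)·0.4663/134 = 33145.857.
Dept IV: 5623²·(1 − 377/5623)·0.2468/377 = 19310.796.
Dept I: 11943²·(1 − 2619/11943)·1.17/2619 = 49746.904.
Sum = 102203.56.
SE = √(102203.56) = 319.7.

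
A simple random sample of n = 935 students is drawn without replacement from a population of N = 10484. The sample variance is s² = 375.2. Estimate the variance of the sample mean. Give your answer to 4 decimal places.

0.3655

Under SRS without replacement, Var(ȳ) = (1 − f)·s²/n with f = n/N = 935/10484 = 0.08918352.
Var(ȳ) = (1 − 0.08918352)·375.2/935 = 0.91081648·0.40128342 = 0.36549556.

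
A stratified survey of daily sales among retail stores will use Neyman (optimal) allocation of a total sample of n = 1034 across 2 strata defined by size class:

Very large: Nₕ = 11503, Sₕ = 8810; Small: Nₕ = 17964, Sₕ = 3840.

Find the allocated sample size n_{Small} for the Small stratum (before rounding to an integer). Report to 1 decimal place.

418.8

Neyman allocation: nₕ = n·NₕSₕ / Σⱼ NⱼSⱼ.
Σ NⱼSⱼ = 11503·8810 + 17964·3840 = 1.7032319 × 10^8.
n_{Small} = 1034·17964·3840 / (1.7032319 × 10^8) = 418.8.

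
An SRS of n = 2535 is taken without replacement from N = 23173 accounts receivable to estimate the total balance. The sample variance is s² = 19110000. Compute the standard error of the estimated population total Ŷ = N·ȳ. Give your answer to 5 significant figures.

Var(Ŷ) = N²·Var(ȳ) = N²·(1 − n/N)·s²/n.
f = 2535/23173 = 0.10939455; Var(ȳ) = 0.89060545·19110000/2535 = 6713.7949.
Var(Ŷ) = 23173² · 6713.7949 = 3.6052268 × 10^12.
SE(Ŷ) = √(3.6052268 × 10^12) = 1.8987 × 10^6.

1.8987 × 10^6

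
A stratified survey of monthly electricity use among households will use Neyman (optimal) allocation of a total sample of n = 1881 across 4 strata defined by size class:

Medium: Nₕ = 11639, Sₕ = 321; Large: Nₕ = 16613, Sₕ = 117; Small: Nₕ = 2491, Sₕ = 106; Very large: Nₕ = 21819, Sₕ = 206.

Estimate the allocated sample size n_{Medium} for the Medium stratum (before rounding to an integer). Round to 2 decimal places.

673.24

Neyman allocation: nₕ = n·NₕSₕ / Σⱼ NⱼSⱼ.
Σ NⱼSⱼ = 11639·321 + 16613·117 + 2491·106 + 21819·206 = 1.04386 × 10^7.
n_{Medium} = 1881·11639·321 / (1.04386 × 10^7) = 673.24.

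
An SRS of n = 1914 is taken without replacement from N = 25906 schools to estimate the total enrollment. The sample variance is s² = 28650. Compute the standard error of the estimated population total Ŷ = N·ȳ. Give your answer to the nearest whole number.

96455

Var(Ŷ) = N²·Var(ȳ) = N²·(1 − n/N)·s²/n.
f = 1914/25906 = 0.07388250; Var(ȳ) = 0.92611750·28650/1914 = 13.862731.
Var(Ŷ) = 25906² · 13.862731 = 9.3035676 × 10^9.
SE(Ŷ) = √(9.3035676 × 10^9) = 96455.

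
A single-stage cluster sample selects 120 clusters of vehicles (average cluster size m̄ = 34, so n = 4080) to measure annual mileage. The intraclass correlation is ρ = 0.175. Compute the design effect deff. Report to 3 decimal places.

6.775

deff = 1 + (34 − 1)·0.175 = 1 + 5.775 = 6.775.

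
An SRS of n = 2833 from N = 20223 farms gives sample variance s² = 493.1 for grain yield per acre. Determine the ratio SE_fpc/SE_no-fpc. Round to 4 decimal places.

0.9273

f = n/N = 2833/20223 = 0.14008802.
SE_no-fpc = √(s²/n) = 0.41719992; SE_fpc = √((1−f)s²/n) = 0.38687549.
Ratio = √(1−f) = 0.92731439.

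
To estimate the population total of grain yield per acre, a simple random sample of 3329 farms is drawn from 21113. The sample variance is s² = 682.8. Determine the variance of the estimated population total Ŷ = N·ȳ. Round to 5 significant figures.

7.7012 × 10^7

Var(Ŷ) = N²·Var(ȳ) = N²·(1 − n/N)·s²/n.
f = 3329/21113 = 0.15767537; Var(ȳ) = 0.84232463·682.8/3329 = 0.17276637.
Var(Ŷ) = 21113² · 0.17276637 = 7.7012124 × 10^7.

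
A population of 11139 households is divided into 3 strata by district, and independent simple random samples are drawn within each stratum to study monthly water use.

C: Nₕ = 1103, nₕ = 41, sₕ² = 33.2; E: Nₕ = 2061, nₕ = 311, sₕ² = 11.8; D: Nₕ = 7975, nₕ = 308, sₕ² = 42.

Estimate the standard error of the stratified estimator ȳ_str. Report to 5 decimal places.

Var(ȳ_str) = Σₕ Wₕ²(1 − fₕ)sₕ²/nₕ with Wₕ = Nₕ/N, N = 11139.
C: Wₕ = 0.09902146; term = 0.09902146²·(1 − 0.03717135)·33.2/41 = 0.0076447247.
E: Wₕ = 0.18502559; term = 0.18502559²·(1 − 0.15089762)·11.8/311 = 0.0011029231.
D: Wₕ = 0.71595296; term = 0.71595296²·(1 − 0.03862069)·42/308 = 0.067198924.
Sum = 0.075946572.
SE = √(0.075946572) = 0.27558.

0.27558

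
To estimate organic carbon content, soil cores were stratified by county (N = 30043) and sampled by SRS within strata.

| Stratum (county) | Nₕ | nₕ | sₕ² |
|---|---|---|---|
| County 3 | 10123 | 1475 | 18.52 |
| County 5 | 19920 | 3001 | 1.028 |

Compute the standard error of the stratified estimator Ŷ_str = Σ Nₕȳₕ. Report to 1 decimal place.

1102.1

Var(Ŷ_str) = Σₕ Nₕ²(1 − fₕ)sₕ²/nₕ.
County 3: 10123²·(1 − 1475/10123)·18.52/1475 = 1.0991928 × 10^6.
County 5: 19920²·(1 − 3001/19920)·1.028/3001 = 115449.26.
Sum = 1.2146421 × 10^6.
SE = √(1.2146421 × 10^6) = 1102.1.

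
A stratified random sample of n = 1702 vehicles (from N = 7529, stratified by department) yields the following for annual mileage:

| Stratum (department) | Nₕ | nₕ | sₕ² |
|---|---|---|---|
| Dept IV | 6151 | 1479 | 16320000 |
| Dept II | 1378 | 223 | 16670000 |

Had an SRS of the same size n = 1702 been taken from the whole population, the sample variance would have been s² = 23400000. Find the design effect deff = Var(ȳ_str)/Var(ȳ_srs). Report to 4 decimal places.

0.7230

Var(ȳ_str) = Σ Wₕ²(1−fₕ)sₕ²/nₕ with Wₕ = Nₕ/7529:
  Dept IV: (6151/7529)²·(1−1479/6151)·16320000/1479 = 5594.0449
  Dept II: (1378/7529)²·(1−223/1378)·16670000/223 = 2098.8787
  → Var(ȳ_str) = 7692.9236.
Var(ȳ_srs) = (1 − 1702/7529)·23400000/1702 = 10640.549.
deff = 7692.9236 / 10640.549 = 0.7230.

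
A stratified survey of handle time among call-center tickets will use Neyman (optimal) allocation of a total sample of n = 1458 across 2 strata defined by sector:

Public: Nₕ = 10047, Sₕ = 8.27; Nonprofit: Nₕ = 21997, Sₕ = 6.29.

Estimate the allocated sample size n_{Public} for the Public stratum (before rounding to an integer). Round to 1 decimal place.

Neyman allocation: nₕ = n·NₕSₕ / Σⱼ NⱼSⱼ.
Σ NⱼSⱼ = 10047·8.27 + 21997·6.29 = 221449.82.
n_{Public} = 1458·10047·8.27 / 221449.82 = 547.0.

547.0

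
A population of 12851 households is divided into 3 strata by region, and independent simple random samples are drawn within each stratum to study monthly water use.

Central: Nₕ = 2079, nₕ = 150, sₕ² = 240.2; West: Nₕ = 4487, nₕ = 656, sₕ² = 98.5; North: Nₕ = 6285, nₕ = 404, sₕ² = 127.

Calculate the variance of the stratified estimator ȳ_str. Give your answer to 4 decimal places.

Var(ȳ_str) = Σₕ Wₕ²(1 − fₕ)sₕ²/nₕ with Wₕ = Nₕ/N, N = 12851.
Central: Wₕ = 0.16177729; term = 0.16177729²·(1 − 0.07215007)·240.2/150 = 0.03888612.
West: Wₕ = 0.34915571; term = 0.34915571²·(1 − 0.14620013)·98.5/656 = 0.015628841.
North: Wₕ = 0.48906700; term = 0.48906700²·(1 − 0.06428003)·127/404 = 0.07035662.
Sum = 0.12487158.

0.1249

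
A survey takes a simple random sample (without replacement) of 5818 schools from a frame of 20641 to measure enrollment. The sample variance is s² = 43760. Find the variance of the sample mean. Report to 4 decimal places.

Under SRS without replacement, Var(ȳ) = (1 − f)·s²/n with f = n/N = 5818/20641 = 0.28186619.
Var(ȳ) = (1 − 0.28186619)·43760/5818 = 0.71813381·7.521485 = 5.4014327.

5.4014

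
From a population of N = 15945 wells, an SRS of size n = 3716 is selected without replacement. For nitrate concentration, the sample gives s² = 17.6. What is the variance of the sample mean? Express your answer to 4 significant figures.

Under SRS without replacement, Var(ȳ) = (1 − f)·s²/n with f = n/N = 3716/15945 = 0.23305111.
Var(ȳ) = (1 − 0.23305111)·17.6/3716 = 0.76694889·0.0047362756 = 0.0036324813.

0.003632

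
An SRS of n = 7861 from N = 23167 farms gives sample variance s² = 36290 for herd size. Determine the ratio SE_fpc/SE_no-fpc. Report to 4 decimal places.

0.8128

f = n/N = 7861/23167 = 0.33931886.
SE_no-fpc = √(s²/n) = 2.1485951; SE_fpc = √((1−f)s²/n) = 1.7464274.
Ratio = √(1−f) = 0.81282295.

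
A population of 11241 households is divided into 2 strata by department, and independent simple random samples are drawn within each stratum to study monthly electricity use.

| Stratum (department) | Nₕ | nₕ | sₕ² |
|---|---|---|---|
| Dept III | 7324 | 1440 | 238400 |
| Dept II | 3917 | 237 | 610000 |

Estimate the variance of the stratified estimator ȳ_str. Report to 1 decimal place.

350.1

Var(ȳ_str) = Σₕ Wₕ²(1 − fₕ)sₕ²/nₕ with Wₕ = Nₕ/N, N = 11241.
Dept III: Wₕ = 0.65154346; term = 0.65154346²·(1 − 0.19661387)·238400/1440 = 56.461819.
Dept II: Wₕ = 0.34845654; term = 0.34845654²·(1 − 0.06050549)·610000/237 = 293.61145.
Sum = 350.07327.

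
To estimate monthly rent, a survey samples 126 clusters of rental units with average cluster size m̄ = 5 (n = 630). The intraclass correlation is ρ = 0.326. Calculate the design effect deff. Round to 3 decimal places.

deff = 1 + (5 − 1)·0.326 = 1 + 1.304 = 2.304.

2.304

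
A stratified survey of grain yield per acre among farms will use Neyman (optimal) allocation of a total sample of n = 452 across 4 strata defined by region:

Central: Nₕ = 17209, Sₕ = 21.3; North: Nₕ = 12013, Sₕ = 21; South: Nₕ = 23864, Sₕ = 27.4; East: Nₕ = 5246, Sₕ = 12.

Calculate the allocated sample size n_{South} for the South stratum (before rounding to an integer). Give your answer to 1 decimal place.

221.3

Neyman allocation: nₕ = n·NₕSₕ / Σⱼ NⱼSⱼ.
Σ NⱼSⱼ = 17209·21.3 + 12013·21 + 23864·27.4 + 5246·12 = 1.3356503 × 10^6.
n_{South} = 452·23864·27.4 / (1.3356503 × 10^6) = 221.3.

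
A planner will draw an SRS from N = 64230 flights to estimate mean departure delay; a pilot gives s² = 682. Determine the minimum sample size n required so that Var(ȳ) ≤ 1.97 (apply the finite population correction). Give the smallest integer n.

Without fpc, n₀ = s²/D = 682/1.97 = 346.1929.
With fpc, (1 − n/N)·s²/n ≤ D requires n ≥ n₀/(1 + n₀/N) = 346.1929/(1 + 346.1929/64230) = 344.3370.
Rounding up, n = 345.

345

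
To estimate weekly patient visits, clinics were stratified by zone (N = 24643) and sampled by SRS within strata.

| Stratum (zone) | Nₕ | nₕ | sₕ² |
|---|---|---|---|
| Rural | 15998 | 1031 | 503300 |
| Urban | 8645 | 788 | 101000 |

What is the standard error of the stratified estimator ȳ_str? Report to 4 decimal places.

Var(ȳ_str) = Σₕ Wₕ²(1 − fₕ)sₕ²/nₕ with Wₕ = Nₕ/N, N = 24643.
Rural: Wₕ = 0.64919044; term = 0.64919044²·(1 − 0.06444556)·503300/1031 = 192.47821.
Urban: Wₕ = 0.35080956; term = 0.35080956²·(1 − 0.09115095)·101000/788 = 14.336058.
Sum = 206.81427.
SE = √(206.81427) = 14.3810.

14.3810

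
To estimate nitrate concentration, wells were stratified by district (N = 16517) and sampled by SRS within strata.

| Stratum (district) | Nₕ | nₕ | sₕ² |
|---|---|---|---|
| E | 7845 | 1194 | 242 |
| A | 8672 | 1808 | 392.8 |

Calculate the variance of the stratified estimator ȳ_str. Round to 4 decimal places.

0.0862

Var(ȳ_str) = Σₕ Wₕ²(1 − fₕ)sₕ²/nₕ with Wₕ = Nₕ/N, N = 16517.
E: Wₕ = 0.47496519; term = 0.47496519²·(1 − 0.15219885)·242/1194 = 0.038764001.
A: Wₕ = 0.52503481; term = 0.52503481²·(1 − 0.20848708)·392.8/1808 = 0.047403156.
Sum = 0.086167157.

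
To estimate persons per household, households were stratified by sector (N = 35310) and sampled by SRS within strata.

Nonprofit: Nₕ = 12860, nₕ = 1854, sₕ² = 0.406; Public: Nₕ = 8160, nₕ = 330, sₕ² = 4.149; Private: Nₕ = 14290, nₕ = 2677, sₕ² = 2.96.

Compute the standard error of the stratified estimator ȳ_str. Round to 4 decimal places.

0.0286

Var(ȳ_str) = Σₕ Wₕ²(1 − fₕ)sₕ²/nₕ with Wₕ = Nₕ/N, N = 35310.
Nonprofit: Wₕ = 0.36420278; term = 0.36420278²·(1 − 0.14416796)·0.406/1854 = 2.485944 × 10^-5.
Public: Wₕ = 0.23109601; term = 0.23109601²·(1 − 0.04044118)·4.149/330 = 6.4429681 × 10^-4.
Private: Wₕ = 0.40470122; term = 0.40470122²·(1 − 0.18733380)·2.96/2677 = 1.4717179 × 10^-4.
Sum = 8.1632804 × 10^-4.
SE = √(8.1632804 × 10^-4) = 0.0286.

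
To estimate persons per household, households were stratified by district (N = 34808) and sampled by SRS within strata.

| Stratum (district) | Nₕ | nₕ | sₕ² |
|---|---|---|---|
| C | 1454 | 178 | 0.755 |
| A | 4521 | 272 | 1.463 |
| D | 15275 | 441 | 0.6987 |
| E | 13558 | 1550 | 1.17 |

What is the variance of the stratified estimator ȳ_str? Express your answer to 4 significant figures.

Var(ȳ_str) = Σₕ Wₕ²(1 − fₕ)sₕ²/nₕ with Wₕ = Nₕ/N, N = 34808.
C: Wₕ = 0.04177201; term = 0.04177201²·(1 − 0.12242091)·0.755/178 = 6.4950708 × 10^-6.
A: Wₕ = 0.12988393; term = 0.12988393²·(1 − 0.06016368)·1.463/272 = 8.5278297 × 10^-5.
D: Wₕ = 0.43883590; term = 0.43883590²·(1 − 0.02887070)·0.6987/441 = 2.9630127 × 10^-4.
E: Wₕ = 0.38950816; term = 0.38950816²·(1 − 0.11432365)·1.17/1550 = 1.0142904 × 10^-4.
Sum = 4.8950368 × 10^-4.

4.895 × 10^-4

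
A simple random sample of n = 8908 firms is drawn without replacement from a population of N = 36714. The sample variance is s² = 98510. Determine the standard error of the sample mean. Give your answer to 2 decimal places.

2.89

Under SRS without replacement, Var(ȳ) = (1 − f)·s²/n with f = n/N = 8908/36714 = 0.24263224.
Var(ȳ) = (1 − 0.24263224)·98510/8908 = 0.75736776·11.058599 = 8.3754264.
SE(ȳ) = √(8.3754264) = 2.89.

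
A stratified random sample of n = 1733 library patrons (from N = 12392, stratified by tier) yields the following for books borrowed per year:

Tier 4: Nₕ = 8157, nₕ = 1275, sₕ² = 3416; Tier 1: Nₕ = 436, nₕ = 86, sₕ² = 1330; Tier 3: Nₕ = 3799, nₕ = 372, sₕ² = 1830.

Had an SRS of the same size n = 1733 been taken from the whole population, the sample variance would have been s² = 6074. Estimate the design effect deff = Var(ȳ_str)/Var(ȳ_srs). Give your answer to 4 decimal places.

Var(ȳ_str) = Σ Wₕ²(1−fₕ)sₕ²/nₕ with Wₕ = Nₕ/12392:
  Tier 4: (8157/12392)²·(1−1275/8157)·3416/1275 = 0.97942232
  Tier 1: (436/12392)²·(1−86/436)·1330/86 = 0.015368268
  Tier 3: (3799/12392)²·(1−372/3799)·1830/372 = 0.41706979
  → Var(ȳ_str) = 1.4118604.
Var(ȳ_srs) = (1 − 1733/12392)·6074/1733 = 3.0147499.
deff = 1.4118604 / 3.0147499 = 0.4683.

0.4683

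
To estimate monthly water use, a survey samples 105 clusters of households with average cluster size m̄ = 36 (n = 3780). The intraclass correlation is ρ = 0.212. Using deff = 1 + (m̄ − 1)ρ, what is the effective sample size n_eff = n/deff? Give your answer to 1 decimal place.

deff = 1 + (36 − 1)·0.212 = 1 + 7.42 = 8.42.
n_eff = 3780 / 8.42 = 448.9.

448.9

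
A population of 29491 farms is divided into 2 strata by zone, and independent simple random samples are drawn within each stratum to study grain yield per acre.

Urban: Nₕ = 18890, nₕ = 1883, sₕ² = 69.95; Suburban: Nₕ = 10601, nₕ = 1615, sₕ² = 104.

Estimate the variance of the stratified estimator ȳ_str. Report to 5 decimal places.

Var(ȳ_str) = Σₕ Wₕ²(1 − fₕ)sₕ²/nₕ with Wₕ = Nₕ/N, N = 29491.
Urban: Wₕ = 0.64053440; term = 0.64053440²·(1 − 0.09968237)·69.95/1883 = 0.013722021.
Suburban: Wₕ = 0.35946560; term = 0.35946560²·(1 − 0.15234412)·104/1615 = 0.007053344.
Sum = 0.020775365.

0.02078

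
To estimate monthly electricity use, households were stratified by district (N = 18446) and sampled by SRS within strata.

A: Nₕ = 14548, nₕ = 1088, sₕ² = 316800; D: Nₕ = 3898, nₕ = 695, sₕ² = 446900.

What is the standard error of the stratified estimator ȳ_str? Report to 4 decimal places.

Var(ȳ_str) = Σₕ Wₕ²(1 − fₕ)sₕ²/nₕ with Wₕ = Nₕ/N, N = 18446.
A: Wₕ = 0.78868047; term = 0.78868047²·(1 − 0.07478691)·316800/1088 = 167.57152.
D: Wₕ = 0.21131953; term = 0.21131953²·(1 − 0.17829656)·446900/695 = 23.594996.
Sum = 191.16652.
SE = √(191.16652) = 13.8263.

13.8263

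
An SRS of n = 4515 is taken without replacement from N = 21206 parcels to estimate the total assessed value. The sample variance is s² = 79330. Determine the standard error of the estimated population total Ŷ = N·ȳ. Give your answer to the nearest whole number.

Var(Ŷ) = N²·Var(ȳ) = N²·(1 − n/N)·s²/n.
f = 4515/21206 = 0.21291144; Var(ȳ) = 0.78708856·79330/4515 = 13.829399.
Var(Ŷ) = 21206² · 13.829399 = 6.2190038 × 10^9.
SE(Ŷ) = √(6.2190038 × 10^9) = 78861.

78861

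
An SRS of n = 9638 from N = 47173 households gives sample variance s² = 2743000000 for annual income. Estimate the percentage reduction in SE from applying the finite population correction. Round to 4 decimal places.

10.7986

f = n/N = 9638/47173 = 0.20431179.
SE_no-fpc = √(s²/n) = 533.4816; SE_fpc = √((1−f)s²/n) = 475.87282.
Ratio = √(1−f) = 0.89201357. Reduction = 100·(1 − 0.89201357) = 10.7986%.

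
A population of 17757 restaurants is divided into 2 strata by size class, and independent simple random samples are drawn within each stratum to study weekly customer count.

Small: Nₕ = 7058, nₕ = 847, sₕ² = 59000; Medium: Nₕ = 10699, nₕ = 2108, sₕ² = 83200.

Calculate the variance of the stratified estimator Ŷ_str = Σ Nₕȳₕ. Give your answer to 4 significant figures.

6.681 × 10^9

Var(Ŷ_str) = Σₕ Nₕ²(1 − fₕ)sₕ²/nₕ.
Small: 7058²·(1 − 847/7058)·59000/847 = 3.0535975 × 10^9.
Medium: 10699²·(1 − 2108/10699)·83200/2108 = 3.627769 × 10^9.
Sum = 6.6813665 × 10^9.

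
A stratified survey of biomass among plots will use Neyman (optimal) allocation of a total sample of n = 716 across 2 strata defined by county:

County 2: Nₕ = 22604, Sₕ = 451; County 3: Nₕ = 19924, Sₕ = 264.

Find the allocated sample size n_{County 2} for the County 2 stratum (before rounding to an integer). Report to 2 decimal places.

472.31

Neyman allocation: nₕ = n·NₕSₕ / Σⱼ NⱼSⱼ.
Σ NⱼSⱼ = 22604·451 + 19924·264 = 1.545434 × 10^7.
n_{County 2} = 716·22604·451 / (1.545434 × 10^7) = 472.31.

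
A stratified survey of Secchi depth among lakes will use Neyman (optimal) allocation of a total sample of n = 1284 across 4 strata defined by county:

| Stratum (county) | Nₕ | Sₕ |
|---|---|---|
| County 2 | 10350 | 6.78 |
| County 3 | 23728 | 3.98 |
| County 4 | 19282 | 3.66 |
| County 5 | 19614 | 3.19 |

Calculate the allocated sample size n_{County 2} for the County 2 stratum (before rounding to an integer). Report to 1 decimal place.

Neyman allocation: nₕ = n·NₕSₕ / Σⱼ NⱼSⱼ.
Σ NⱼSⱼ = 10350·6.78 + 23728·3.98 + 19282·3.66 + 19614·3.19 = 297751.22.
n_{County 2} = 1284·10350·6.78 / 297751.22 = 302.6.

302.6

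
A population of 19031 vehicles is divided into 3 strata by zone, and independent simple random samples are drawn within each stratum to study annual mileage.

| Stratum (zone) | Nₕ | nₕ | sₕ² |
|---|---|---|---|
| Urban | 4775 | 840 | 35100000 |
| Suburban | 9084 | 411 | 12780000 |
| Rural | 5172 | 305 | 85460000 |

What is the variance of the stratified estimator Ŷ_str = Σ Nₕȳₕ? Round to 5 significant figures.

1.0288 × 10^13

Var(Ŷ_str) = Σₕ Nₕ²(1 − fₕ)sₕ²/nₕ.
Urban: 4775²·(1 − 840/4775)·35100000/840 = 7.851379 × 10^11.
Suburban: 9084²·(1 − 411/9084)·12780000/411 = 2.4498275 × 10^12.
Rural: 5172²·(1 − 305/5172)·85460000/305 = 7.0531466 × 10^12.
Sum = 1.0288112 × 10^13.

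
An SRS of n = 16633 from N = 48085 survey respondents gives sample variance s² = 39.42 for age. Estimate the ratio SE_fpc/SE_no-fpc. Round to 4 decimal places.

f = n/N = 16633/48085 = 0.34590829.
SE_no-fpc = √(s²/n) = 0.048682516; SE_fpc = √((1−f)s²/n) = 0.039372441.
Ratio = √(1−f) = 0.80875937.

0.8088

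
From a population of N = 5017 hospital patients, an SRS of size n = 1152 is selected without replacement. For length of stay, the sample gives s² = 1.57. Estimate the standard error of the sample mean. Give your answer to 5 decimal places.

0.03240

Under SRS without replacement, Var(ȳ) = (1 − f)·s²/n with f = n/N = 1152/5017 = 0.22961929.
Var(ȳ) = (1 − 0.22961929)·1.57/1152 = 0.77038071·0.0013628472 = 0.0010499112.
SE(ȳ) = √(0.0010499112) = 0.03240.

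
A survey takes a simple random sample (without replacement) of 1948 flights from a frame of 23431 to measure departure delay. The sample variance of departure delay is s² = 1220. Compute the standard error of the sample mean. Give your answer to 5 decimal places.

Under SRS without replacement, Var(ȳ) = (1 − f)·s²/n with f = n/N = 1948/23431 = 0.08313772.
Var(ȳ) = (1 − 0.08313772)·1220/1948 = 0.91686228·0.62628337 = 0.57421559.
SE(ȳ) = √(0.57421559) = 0.75777.

0.75777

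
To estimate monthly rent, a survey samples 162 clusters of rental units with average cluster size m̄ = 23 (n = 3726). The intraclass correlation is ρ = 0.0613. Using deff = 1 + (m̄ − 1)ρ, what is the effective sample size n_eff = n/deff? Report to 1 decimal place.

deff = 1 + (23 − 1)·0.0613 = 1 + 1.3486 = 2.3486.
n_eff = 3726 / 2.3486 = 1586.5.

1586.5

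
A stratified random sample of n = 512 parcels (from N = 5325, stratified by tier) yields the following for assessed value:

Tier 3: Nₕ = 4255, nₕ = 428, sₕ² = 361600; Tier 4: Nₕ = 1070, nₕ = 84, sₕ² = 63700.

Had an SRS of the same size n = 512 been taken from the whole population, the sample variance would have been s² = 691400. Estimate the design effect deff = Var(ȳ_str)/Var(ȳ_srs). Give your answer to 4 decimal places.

0.4206

Var(ȳ_str) = Σ Wₕ²(1−fₕ)sₕ²/nₕ with Wₕ = Nₕ/5325:
  Tier 3: (4255/5325)²·(1−428/4255)·361600/428 = 485.18063
  Tier 4: (1070/5325)²·(1−84/1070)·63700/84 = 28.215101
  → Var(ȳ_str) = 513.39573.
Var(ȳ_srs) = (1 − 512/5325)·691400/512 = 1220.5502.
deff = 513.39573 / 1220.5502 = 0.4206.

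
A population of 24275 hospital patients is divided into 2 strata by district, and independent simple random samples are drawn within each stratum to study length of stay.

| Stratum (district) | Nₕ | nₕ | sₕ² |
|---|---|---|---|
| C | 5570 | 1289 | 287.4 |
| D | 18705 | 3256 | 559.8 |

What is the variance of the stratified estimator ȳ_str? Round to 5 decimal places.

Var(ȳ_str) = Σₕ Wₕ²(1 − fₕ)sₕ²/nₕ with Wₕ = Nₕ/N, N = 24275.
C: Wₕ = 0.22945417; term = 0.22945417²·(1 − 0.23141831)·287.4/1289 = 0.0090222694.
D: Wₕ = 0.77054583; term = 0.77054583²·(1 − 0.17407110)·559.8/3256 = 0.084311751.
Sum = 0.09333402.

0.09333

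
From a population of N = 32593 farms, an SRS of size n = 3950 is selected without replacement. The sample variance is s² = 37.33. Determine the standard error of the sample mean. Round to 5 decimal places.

0.09113

Under SRS without replacement, Var(ȳ) = (1 − f)·s²/n with f = n/N = 3950/32593 = 0.12119167.
Var(ȳ) = (1 − 0.12119167)·37.33/3950 = 0.87880833·0.0094506329 = 0.008305295.
SE(ȳ) = √(0.008305295) = 0.09113.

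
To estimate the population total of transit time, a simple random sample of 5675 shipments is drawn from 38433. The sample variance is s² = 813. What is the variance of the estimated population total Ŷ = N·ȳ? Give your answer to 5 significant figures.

Var(Ŷ) = N²·Var(ȳ) = N²·(1 − n/N)·s²/n.
f = 5675/38433 = 0.14765956; Var(ȳ) = 0.85234044·813/5675 = 0.12210622.
Var(Ŷ) = 38433² · 0.12210622 = 1.8036255 × 10^8.

1.8036 × 10^8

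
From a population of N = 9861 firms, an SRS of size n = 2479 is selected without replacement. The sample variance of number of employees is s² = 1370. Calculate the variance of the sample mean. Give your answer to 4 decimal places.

Under SRS without replacement, Var(ȳ) = (1 − f)·s²/n with f = n/N = 2479/9861 = 0.25139438.
Var(ȳ) = (1 − 0.25139438)·1370/2479 = 0.74860562·0.55264219 = 0.41371105.

0.4137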